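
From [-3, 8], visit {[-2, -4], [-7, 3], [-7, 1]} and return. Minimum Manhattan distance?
34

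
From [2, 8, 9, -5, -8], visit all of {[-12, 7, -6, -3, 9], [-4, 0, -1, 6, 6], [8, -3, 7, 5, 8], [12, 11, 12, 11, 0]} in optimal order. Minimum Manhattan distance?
135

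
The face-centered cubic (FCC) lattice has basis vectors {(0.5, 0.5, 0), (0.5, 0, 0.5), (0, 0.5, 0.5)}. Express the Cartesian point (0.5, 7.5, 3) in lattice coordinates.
5b₁ - 4b₂ + 10b₃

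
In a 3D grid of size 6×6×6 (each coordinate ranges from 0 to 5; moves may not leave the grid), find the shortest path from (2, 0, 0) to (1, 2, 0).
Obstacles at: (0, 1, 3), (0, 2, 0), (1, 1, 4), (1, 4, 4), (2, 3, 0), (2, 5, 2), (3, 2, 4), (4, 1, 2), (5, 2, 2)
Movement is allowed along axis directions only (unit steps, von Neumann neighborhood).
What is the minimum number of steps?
3
(one shortest path: (2, 0, 0) → (1, 0, 0) → (1, 1, 0) → (1, 2, 0))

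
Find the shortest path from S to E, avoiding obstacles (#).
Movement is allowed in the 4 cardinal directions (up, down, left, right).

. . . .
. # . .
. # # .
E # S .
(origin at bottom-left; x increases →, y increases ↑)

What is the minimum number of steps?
10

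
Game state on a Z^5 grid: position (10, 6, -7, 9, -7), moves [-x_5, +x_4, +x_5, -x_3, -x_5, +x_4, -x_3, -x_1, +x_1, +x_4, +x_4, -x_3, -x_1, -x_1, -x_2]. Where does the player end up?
(8, 5, -10, 13, -8)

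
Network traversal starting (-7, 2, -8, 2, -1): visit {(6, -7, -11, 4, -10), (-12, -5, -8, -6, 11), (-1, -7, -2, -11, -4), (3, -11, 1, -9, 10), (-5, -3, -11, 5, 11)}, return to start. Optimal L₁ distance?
182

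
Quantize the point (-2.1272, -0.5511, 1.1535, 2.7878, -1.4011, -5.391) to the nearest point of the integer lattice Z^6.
(-2, -1, 1, 3, -1, -5)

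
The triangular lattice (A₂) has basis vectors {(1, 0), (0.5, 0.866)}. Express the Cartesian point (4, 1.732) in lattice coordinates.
3b₁ + 2b₂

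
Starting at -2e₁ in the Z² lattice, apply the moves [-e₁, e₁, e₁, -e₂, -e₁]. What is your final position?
(-2, -1)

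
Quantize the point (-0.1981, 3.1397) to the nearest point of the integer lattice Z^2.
(0, 3)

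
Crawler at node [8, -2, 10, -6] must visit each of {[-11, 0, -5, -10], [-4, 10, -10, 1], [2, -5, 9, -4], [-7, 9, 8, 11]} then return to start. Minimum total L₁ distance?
156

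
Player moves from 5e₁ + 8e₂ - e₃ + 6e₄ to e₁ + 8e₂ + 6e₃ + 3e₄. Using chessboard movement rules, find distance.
7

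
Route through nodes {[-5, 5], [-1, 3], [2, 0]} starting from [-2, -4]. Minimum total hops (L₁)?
20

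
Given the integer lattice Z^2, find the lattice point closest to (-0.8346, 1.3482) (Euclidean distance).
(-1, 1)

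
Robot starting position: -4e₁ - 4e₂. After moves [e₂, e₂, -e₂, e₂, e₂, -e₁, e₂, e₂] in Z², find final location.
(-5, 1)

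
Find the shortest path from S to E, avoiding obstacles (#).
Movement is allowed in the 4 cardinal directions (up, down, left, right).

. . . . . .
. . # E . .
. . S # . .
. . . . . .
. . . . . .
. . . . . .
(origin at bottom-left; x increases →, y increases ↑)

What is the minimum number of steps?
6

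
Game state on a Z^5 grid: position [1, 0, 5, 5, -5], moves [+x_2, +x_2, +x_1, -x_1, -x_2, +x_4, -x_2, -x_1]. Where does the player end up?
(0, 0, 5, 6, -5)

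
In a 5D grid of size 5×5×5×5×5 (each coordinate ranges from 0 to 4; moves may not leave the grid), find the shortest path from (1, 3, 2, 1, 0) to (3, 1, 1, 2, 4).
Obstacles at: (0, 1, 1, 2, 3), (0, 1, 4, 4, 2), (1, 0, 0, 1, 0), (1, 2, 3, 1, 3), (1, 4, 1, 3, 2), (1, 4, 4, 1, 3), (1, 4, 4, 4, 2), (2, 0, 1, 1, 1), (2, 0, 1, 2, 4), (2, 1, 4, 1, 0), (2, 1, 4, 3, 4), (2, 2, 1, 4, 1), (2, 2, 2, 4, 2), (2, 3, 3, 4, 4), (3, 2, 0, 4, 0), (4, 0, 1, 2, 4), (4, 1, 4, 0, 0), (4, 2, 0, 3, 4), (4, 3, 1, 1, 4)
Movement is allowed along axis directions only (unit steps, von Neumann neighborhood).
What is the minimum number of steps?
10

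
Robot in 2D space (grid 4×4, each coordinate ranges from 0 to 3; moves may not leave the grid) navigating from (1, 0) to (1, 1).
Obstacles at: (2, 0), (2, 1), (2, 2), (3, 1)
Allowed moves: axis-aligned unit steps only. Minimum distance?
1
(one shortest path: (1, 0) → (1, 1))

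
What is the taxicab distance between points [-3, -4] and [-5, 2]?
8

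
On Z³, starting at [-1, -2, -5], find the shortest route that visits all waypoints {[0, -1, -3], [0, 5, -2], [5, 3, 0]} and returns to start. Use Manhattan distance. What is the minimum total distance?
36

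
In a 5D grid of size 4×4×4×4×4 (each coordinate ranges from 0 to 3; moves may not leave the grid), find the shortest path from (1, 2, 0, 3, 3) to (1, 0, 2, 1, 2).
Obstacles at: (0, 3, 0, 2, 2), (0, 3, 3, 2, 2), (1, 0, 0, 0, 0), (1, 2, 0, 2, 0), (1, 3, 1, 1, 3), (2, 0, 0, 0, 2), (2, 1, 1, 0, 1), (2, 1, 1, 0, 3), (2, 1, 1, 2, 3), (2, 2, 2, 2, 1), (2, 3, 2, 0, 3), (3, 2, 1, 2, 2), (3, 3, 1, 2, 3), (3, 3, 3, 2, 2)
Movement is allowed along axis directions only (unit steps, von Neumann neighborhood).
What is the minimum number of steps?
7
(one shortest path: (1, 2, 0, 3, 3) → (1, 1, 0, 3, 3) → (1, 0, 0, 3, 3) → (1, 0, 1, 3, 3) → (1, 0, 2, 3, 3) → (1, 0, 2, 2, 3) → (1, 0, 2, 1, 3) → (1, 0, 2, 1, 2))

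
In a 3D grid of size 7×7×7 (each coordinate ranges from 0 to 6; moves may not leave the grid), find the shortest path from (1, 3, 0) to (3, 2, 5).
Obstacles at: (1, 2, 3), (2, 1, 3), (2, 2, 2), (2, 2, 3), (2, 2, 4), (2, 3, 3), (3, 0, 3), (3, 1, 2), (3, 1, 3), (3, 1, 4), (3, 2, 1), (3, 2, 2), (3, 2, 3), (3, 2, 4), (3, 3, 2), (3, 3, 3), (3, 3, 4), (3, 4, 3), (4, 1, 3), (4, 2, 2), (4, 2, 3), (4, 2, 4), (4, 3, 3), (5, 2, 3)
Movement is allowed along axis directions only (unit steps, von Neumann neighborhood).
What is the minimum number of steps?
8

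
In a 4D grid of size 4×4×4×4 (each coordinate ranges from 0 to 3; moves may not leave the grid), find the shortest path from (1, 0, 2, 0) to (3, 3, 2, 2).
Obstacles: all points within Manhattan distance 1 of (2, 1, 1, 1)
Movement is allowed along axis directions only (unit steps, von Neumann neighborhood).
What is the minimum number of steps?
7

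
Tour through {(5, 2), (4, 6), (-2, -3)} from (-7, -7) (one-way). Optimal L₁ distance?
26
(one optimal route: (-7, -7) → (-2, -3) → (5, 2) → (4, 6))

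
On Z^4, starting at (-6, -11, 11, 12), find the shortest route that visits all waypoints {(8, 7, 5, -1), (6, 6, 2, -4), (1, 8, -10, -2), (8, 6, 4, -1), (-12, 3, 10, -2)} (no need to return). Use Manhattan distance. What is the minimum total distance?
95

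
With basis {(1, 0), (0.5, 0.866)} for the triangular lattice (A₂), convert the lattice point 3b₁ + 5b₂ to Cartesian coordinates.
(5.5, 4.33)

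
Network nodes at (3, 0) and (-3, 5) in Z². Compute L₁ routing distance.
11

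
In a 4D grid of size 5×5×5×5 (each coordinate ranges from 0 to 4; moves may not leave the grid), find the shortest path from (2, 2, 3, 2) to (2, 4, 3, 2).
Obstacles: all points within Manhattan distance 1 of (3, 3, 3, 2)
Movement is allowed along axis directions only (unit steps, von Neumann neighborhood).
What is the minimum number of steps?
4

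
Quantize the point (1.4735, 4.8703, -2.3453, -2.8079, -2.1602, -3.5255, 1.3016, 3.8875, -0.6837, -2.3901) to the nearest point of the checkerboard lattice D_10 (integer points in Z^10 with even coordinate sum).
(1, 5, -2, -3, -2, -3, 1, 4, -1, -2)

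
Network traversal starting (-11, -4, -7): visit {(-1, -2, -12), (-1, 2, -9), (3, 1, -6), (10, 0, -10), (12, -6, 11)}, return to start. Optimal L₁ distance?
116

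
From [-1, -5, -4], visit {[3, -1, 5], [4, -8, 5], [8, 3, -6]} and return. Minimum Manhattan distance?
64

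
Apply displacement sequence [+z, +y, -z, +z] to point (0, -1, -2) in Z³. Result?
(0, 0, -1)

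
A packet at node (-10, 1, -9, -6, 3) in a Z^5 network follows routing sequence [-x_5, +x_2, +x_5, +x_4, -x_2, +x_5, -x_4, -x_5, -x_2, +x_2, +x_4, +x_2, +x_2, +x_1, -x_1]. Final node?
(-10, 3, -9, -5, 3)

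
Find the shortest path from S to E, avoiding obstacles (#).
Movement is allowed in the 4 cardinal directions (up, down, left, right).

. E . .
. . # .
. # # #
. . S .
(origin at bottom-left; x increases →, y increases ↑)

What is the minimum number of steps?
6
(one shortest path: (2, 0) → (1, 0) → (0, 0) → (0, 1) → (0, 2) → (1, 2) → (1, 3))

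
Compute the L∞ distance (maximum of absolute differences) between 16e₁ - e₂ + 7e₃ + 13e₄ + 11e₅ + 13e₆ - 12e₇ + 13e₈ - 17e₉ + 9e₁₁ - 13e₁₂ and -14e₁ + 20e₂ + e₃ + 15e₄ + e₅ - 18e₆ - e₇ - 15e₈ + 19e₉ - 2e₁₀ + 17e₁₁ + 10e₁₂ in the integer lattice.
36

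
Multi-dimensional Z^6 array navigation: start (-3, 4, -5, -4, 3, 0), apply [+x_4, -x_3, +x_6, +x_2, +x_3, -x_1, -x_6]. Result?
(-4, 5, -5, -3, 3, 0)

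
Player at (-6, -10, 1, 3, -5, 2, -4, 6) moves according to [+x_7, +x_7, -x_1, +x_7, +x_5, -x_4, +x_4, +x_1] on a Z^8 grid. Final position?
(-6, -10, 1, 3, -4, 2, -1, 6)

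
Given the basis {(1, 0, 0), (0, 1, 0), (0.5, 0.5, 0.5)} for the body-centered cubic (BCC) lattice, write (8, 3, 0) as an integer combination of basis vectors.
8b₁ + 3b₂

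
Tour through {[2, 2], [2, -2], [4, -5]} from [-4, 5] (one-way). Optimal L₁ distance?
18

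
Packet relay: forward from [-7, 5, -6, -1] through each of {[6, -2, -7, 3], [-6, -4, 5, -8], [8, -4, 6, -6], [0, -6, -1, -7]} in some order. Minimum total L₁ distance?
83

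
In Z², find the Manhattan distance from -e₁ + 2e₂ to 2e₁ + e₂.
4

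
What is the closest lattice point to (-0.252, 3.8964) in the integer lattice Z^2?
(0, 4)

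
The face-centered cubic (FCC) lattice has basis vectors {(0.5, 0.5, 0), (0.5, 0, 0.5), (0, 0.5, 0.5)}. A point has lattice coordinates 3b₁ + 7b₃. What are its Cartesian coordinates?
(1.5, 5, 3.5)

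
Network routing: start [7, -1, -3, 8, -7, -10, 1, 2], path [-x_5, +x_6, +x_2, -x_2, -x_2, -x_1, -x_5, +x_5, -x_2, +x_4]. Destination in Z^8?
(6, -3, -3, 9, -8, -9, 1, 2)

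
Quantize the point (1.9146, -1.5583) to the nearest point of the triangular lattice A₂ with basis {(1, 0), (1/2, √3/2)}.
(2, -1.732)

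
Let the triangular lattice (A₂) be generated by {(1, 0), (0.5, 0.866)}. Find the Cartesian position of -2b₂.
(-1, -1.732)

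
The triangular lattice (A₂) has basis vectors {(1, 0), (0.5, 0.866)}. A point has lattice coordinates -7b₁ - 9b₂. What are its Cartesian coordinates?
(-11.5, -7.794)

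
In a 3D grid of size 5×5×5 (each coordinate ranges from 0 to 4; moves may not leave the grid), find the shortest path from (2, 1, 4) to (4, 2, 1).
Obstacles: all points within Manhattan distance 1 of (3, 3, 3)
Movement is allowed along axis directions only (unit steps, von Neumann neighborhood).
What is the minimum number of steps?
6
(one shortest path: (2, 1, 4) → (3, 1, 4) → (4, 1, 4) → (4, 2, 4) → (4, 2, 3) → (4, 2, 2) → (4, 2, 1))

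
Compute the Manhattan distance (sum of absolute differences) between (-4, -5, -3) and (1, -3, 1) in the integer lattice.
11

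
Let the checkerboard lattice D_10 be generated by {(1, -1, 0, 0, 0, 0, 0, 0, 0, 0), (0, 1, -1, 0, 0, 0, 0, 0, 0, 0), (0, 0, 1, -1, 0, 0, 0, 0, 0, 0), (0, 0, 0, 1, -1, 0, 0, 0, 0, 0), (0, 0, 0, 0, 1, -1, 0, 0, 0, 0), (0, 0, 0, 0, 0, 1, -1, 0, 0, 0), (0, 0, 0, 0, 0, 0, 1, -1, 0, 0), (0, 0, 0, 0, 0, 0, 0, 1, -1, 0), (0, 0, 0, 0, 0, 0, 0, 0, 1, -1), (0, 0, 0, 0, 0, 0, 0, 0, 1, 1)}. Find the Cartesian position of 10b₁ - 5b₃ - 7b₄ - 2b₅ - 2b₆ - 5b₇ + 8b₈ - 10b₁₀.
(10, -10, -5, -2, 5, 0, -3, 13, -18, -10)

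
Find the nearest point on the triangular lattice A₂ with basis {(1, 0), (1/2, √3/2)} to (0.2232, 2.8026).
(0.5, 2.598)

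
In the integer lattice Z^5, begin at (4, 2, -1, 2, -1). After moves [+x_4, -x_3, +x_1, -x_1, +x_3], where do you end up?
(4, 2, -1, 3, -1)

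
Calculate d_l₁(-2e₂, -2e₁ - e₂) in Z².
3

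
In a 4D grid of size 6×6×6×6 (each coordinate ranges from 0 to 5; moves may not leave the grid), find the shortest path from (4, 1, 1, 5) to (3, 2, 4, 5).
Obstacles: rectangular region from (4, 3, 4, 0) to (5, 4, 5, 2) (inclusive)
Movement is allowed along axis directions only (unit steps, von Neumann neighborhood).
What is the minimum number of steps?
5
(one shortest path: (4, 1, 1, 5) → (3, 1, 1, 5) → (3, 2, 1, 5) → (3, 2, 2, 5) → (3, 2, 3, 5) → (3, 2, 4, 5))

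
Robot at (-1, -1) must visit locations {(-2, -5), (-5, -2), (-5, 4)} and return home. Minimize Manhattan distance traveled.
26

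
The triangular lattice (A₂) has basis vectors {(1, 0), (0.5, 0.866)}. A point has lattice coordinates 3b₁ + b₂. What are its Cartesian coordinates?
(3.5, 0.866)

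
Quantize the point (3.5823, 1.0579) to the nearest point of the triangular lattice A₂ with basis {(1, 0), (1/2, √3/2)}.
(3.5, 0.866)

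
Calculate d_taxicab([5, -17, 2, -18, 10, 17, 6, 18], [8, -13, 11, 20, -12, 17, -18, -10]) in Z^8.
128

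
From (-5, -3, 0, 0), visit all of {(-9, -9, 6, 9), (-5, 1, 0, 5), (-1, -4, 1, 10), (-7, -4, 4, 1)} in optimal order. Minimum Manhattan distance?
57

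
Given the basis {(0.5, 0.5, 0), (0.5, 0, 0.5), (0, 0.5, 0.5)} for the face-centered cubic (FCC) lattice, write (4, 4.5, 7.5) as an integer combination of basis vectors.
b₁ + 7b₂ + 8b₃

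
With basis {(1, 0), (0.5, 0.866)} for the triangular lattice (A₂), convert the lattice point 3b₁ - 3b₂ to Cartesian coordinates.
(1.5, -2.598)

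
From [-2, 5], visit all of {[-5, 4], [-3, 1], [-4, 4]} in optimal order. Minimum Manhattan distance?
9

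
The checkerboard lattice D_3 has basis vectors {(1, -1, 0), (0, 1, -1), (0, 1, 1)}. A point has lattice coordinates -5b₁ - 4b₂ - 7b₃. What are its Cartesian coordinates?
(-5, -6, -3)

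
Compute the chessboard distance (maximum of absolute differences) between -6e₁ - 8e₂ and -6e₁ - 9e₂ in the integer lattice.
1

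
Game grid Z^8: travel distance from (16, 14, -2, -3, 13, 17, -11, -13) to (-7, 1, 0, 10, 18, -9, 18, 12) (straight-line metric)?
55.1181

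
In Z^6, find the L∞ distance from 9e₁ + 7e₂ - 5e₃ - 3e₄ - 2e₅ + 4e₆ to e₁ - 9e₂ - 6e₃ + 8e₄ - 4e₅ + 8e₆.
16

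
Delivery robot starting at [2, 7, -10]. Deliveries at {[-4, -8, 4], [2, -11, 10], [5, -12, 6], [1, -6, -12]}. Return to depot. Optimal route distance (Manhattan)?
100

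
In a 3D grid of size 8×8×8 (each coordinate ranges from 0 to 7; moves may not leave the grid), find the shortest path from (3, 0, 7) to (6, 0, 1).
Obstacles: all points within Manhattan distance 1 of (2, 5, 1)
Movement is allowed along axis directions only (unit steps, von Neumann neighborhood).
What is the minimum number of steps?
9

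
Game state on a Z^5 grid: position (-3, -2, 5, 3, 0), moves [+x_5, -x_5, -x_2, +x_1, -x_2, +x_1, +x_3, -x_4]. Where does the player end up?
(-1, -4, 6, 2, 0)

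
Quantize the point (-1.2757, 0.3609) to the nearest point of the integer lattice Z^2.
(-1, 0)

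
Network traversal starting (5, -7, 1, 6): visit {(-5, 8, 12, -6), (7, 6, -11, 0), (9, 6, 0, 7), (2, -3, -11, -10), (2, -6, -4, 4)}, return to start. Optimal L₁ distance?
162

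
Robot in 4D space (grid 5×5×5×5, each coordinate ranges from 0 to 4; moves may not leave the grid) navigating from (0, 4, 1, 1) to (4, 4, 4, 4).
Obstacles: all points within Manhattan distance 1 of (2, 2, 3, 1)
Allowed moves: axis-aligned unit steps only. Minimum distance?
10
(one shortest path: (0, 4, 1, 1) → (1, 4, 1, 1) → (2, 4, 1, 1) → (3, 4, 1, 1) → (4, 4, 1, 1) → (4, 4, 2, 1) → (4, 4, 3, 1) → (4, 4, 4, 1) → (4, 4, 4, 2) → (4, 4, 4, 3) → (4, 4, 4, 4))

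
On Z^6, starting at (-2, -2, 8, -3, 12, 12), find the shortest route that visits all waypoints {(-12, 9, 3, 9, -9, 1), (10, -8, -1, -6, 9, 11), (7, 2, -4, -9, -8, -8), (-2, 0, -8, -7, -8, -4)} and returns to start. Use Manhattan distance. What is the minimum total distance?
232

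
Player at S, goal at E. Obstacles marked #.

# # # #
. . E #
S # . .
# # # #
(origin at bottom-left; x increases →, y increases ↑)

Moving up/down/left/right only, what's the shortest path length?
3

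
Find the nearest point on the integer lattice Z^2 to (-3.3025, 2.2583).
(-3, 2)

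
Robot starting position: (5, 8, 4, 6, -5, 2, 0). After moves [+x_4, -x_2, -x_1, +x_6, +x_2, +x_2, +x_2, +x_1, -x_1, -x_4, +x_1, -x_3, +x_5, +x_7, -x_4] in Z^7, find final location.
(5, 10, 3, 5, -4, 3, 1)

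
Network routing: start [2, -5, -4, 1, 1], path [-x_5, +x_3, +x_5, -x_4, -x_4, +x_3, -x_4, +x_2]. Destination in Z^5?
(2, -4, -2, -2, 1)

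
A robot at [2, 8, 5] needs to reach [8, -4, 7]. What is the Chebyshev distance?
12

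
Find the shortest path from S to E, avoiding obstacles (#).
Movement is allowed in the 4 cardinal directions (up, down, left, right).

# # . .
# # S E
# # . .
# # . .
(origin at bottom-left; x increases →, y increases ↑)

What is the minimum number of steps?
1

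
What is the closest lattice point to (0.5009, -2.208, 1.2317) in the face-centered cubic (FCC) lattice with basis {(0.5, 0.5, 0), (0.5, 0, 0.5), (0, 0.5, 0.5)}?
(0.5, -2, 1.5)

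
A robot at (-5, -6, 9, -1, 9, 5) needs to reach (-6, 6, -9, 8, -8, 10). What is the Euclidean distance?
29.3939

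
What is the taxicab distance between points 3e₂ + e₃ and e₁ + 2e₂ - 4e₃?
7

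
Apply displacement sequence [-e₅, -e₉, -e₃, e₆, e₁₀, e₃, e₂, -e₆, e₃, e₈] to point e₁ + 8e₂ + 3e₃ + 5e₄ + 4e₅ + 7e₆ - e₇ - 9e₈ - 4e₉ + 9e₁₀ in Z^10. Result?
(1, 9, 4, 5, 3, 7, -1, -8, -5, 10)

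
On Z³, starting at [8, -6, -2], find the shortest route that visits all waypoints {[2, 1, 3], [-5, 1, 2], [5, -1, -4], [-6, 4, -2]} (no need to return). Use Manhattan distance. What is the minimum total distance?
38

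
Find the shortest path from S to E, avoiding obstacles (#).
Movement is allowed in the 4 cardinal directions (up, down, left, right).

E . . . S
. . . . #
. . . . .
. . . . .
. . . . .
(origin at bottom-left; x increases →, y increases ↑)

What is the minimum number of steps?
4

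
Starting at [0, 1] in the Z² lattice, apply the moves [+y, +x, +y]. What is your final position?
(1, 3)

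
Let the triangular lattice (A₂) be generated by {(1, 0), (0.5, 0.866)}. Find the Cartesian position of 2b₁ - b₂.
(1.5, -0.866)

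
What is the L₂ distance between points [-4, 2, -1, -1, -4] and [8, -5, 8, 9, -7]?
19.5704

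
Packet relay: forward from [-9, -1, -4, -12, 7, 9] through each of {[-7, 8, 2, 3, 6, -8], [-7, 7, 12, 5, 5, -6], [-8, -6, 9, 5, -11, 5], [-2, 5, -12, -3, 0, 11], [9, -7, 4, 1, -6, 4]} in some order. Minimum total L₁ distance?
185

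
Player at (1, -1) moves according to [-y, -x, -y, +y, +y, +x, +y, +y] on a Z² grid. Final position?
(1, 1)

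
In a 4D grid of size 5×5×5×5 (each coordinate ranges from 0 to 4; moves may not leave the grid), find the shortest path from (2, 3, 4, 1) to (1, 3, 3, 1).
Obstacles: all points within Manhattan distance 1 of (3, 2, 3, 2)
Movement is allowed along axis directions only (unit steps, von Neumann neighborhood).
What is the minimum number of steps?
2
(one shortest path: (2, 3, 4, 1) → (1, 3, 4, 1) → (1, 3, 3, 1))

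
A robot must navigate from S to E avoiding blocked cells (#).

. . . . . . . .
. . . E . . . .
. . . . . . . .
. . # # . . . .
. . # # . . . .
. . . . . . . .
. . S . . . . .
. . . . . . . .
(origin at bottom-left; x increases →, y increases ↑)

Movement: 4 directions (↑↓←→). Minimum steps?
8
(one shortest path: (2, 1) → (1, 1) → (1, 2) → (1, 3) → (1, 4) → (1, 5) → (2, 5) → (3, 5) → (3, 6))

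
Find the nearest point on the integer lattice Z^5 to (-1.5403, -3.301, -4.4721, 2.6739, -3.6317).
(-2, -3, -4, 3, -4)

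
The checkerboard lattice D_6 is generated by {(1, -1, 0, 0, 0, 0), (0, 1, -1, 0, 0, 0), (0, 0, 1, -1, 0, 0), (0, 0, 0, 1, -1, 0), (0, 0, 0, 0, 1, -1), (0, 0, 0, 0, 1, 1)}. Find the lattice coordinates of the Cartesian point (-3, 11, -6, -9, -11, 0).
-3b₁ + 8b₂ + 2b₃ - 7b₄ - 9b₅ - 9b₆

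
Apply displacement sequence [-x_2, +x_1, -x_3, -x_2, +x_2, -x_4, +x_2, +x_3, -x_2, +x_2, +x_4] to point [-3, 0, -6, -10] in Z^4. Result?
(-2, 0, -6, -10)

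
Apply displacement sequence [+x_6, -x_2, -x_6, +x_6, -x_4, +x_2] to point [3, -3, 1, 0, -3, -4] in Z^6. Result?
(3, -3, 1, -1, -3, -3)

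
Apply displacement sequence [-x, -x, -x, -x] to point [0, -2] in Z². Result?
(-4, -2)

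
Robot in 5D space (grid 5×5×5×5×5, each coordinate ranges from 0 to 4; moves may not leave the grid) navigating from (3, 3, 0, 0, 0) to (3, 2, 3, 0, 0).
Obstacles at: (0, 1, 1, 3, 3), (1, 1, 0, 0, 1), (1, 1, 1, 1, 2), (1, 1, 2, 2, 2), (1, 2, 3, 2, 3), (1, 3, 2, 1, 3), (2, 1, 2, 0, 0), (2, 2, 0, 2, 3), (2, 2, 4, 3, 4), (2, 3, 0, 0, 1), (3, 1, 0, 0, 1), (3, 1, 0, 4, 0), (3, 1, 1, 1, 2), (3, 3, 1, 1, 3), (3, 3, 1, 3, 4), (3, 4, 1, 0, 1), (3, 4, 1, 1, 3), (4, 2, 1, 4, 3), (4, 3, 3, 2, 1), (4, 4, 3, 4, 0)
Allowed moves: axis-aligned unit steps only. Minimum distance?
4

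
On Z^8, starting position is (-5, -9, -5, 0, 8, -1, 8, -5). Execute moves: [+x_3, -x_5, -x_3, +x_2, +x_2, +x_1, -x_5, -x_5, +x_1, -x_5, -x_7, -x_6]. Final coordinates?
(-3, -7, -5, 0, 4, -2, 7, -5)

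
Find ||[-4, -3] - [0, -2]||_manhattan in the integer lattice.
5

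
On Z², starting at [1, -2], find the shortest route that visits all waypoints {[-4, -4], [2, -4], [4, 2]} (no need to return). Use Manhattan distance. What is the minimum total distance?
21
(one optimal route: (1, -2) → (-4, -4) → (2, -4) → (4, 2))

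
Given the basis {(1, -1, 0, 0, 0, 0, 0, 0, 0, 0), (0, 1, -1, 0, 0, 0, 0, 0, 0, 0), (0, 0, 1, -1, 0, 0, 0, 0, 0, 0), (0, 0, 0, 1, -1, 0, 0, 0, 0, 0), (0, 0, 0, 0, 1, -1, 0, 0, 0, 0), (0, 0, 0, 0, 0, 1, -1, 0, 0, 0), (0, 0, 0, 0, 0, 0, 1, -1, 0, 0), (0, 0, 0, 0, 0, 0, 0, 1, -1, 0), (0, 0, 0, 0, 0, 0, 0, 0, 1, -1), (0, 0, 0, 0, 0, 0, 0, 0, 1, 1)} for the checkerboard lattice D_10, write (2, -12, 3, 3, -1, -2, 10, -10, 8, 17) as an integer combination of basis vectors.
2b₁ - 10b₂ - 7b₃ - 4b₄ - 5b₅ - 7b₆ + 3b₇ - 7b₈ - 8b₉ + 9b₁₀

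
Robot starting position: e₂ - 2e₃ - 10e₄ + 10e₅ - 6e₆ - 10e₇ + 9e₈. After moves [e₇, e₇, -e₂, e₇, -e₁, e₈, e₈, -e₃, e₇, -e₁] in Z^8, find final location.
(-2, 0, -3, -10, 10, -6, -6, 11)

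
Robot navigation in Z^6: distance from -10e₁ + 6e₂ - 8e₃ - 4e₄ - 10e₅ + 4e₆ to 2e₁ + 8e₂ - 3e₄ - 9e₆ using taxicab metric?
46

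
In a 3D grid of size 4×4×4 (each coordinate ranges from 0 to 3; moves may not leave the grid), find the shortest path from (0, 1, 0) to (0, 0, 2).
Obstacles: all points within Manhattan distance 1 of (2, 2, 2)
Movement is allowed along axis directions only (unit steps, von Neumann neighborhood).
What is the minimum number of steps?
3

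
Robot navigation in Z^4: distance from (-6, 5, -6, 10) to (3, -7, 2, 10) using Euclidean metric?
17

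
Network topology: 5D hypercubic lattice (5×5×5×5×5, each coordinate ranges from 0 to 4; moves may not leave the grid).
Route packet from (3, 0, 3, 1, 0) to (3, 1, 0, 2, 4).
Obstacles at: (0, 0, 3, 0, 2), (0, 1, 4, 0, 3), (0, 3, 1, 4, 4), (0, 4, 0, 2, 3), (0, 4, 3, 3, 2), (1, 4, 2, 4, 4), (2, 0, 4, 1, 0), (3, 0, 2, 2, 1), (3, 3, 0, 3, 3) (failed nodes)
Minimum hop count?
9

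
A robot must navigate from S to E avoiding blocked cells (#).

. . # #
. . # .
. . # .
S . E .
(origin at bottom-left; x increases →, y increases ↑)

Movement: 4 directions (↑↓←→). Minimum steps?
2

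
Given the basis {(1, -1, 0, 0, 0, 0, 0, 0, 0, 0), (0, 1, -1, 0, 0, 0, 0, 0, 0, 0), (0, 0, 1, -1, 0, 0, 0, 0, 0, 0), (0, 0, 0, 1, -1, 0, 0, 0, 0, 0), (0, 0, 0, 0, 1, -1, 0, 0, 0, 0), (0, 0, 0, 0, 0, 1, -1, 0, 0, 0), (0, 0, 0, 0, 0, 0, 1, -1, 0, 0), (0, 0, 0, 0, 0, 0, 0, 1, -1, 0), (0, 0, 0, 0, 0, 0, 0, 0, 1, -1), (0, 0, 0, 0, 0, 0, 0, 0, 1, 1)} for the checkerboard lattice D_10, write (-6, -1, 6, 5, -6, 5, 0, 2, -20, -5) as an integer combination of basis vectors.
-6b₁ - 7b₂ - b₃ + 4b₄ - 2b₅ + 3b₆ + 3b₇ + 5b₈ - 5b₉ - 10b₁₀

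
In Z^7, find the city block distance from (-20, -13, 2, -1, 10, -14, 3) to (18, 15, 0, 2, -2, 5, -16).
121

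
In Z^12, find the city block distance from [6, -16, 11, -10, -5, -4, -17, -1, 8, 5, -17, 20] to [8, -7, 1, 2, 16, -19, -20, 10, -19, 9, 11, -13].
175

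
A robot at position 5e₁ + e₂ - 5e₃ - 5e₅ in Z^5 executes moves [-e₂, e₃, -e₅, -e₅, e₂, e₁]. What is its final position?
(6, 1, -4, 0, -7)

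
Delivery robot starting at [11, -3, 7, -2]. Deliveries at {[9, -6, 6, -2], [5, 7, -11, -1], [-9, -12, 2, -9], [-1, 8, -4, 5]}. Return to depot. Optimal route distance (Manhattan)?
144
(one optimal route: (11, -3, 7, -2) → (9, -6, 6, -2) → (-9, -12, 2, -9) → (-1, 8, -4, 5) → (5, 7, -11, -1) → (11, -3, 7, -2))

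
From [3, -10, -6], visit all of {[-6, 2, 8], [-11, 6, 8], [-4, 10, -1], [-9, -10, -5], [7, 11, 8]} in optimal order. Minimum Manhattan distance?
91
(one optimal route: (3, -10, -6) → (-9, -10, -5) → (-6, 2, 8) → (-11, 6, 8) → (-4, 10, -1) → (7, 11, 8))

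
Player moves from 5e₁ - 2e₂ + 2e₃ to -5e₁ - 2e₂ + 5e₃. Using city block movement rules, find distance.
13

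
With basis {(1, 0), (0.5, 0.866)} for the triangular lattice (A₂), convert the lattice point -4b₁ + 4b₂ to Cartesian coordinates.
(-2, 3.464)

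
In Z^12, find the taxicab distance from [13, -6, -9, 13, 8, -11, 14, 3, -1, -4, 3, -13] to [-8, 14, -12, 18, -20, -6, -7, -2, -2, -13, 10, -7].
131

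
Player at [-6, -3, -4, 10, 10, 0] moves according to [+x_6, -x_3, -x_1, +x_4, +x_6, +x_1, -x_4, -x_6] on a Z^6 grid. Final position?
(-6, -3, -5, 10, 10, 1)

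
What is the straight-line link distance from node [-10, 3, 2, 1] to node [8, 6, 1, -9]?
20.8327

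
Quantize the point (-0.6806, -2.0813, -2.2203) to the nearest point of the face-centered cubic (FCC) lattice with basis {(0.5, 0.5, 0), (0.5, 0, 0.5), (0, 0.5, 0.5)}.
(-0.5, -2, -2.5)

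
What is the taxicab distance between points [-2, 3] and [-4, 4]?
3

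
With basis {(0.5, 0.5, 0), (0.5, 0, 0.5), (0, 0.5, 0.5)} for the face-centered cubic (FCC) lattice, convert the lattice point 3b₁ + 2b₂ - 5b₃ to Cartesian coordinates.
(2.5, -1, -1.5)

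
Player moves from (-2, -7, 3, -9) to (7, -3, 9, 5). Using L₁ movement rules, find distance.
33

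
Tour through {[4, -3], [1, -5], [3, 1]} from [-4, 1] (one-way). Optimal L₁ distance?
17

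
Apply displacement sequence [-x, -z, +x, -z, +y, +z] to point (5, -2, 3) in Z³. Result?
(5, -1, 2)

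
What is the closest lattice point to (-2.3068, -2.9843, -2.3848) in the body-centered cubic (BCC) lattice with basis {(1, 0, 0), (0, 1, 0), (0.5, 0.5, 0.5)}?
(-2, -3, -2)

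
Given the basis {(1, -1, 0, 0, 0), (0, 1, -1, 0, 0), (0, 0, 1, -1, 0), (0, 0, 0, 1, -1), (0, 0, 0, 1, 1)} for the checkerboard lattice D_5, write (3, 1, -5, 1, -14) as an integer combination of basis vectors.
3b₁ + 4b₂ - b₃ + 7b₄ - 7b₅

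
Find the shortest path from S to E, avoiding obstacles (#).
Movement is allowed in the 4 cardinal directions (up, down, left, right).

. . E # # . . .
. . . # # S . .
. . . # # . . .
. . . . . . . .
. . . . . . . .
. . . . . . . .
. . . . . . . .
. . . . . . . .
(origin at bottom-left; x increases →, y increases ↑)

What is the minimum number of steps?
8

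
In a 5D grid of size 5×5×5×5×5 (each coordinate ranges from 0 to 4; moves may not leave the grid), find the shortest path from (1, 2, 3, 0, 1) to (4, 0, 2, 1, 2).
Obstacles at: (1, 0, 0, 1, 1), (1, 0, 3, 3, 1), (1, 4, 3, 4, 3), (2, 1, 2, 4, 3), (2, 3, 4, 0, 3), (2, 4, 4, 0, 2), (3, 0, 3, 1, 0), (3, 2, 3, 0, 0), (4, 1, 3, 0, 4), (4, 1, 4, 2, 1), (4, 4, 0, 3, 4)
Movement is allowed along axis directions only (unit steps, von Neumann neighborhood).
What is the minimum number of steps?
8
(one shortest path: (1, 2, 3, 0, 1) → (2, 2, 3, 0, 1) → (3, 2, 3, 0, 1) → (4, 2, 3, 0, 1) → (4, 1, 3, 0, 1) → (4, 0, 3, 0, 1) → (4, 0, 2, 0, 1) → (4, 0, 2, 1, 1) → (4, 0, 2, 1, 2))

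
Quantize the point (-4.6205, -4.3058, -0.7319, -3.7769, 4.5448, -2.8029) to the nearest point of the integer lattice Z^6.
(-5, -4, -1, -4, 5, -3)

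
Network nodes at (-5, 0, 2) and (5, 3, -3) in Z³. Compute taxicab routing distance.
18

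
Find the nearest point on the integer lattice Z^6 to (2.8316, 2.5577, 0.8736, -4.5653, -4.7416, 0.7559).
(3, 3, 1, -5, -5, 1)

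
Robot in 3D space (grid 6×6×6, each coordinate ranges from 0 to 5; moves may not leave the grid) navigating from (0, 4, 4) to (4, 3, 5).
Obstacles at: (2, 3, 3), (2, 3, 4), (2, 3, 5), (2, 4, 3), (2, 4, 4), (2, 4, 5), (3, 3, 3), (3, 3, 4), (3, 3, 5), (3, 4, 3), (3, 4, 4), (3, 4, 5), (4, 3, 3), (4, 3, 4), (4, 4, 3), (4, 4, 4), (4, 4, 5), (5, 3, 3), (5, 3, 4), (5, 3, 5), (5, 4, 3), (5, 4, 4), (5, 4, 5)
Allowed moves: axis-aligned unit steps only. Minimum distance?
8
(one shortest path: (0, 4, 4) → (1, 4, 4) → (1, 3, 4) → (1, 2, 4) → (2, 2, 4) → (3, 2, 4) → (4, 2, 4) → (4, 2, 5) → (4, 3, 5))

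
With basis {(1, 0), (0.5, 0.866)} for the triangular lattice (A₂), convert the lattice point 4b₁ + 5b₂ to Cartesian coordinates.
(6.5, 4.33)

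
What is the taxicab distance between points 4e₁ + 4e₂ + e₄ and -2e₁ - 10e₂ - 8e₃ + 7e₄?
34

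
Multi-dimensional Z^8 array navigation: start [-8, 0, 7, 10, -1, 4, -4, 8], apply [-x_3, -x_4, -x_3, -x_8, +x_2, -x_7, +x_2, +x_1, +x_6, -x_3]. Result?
(-7, 2, 4, 9, -1, 5, -5, 7)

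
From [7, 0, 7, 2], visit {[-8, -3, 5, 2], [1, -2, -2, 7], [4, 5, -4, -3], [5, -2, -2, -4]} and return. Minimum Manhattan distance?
92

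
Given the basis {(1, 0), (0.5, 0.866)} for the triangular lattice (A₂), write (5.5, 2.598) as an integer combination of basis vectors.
4b₁ + 3b₂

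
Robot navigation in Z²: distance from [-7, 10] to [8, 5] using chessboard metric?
15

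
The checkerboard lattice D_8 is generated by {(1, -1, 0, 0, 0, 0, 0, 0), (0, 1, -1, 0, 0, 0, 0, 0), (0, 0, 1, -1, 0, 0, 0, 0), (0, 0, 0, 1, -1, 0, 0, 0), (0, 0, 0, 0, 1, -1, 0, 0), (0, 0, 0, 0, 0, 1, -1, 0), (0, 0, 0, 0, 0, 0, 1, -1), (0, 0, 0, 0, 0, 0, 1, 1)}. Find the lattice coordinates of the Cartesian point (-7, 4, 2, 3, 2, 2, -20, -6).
-7b₁ - 3b₂ - b₃ + 2b₄ + 4b₅ + 6b₆ - 4b₇ - 10b₈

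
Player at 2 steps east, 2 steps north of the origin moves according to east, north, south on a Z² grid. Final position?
(3, 2)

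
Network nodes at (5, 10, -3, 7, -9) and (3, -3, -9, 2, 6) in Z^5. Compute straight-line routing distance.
21.4243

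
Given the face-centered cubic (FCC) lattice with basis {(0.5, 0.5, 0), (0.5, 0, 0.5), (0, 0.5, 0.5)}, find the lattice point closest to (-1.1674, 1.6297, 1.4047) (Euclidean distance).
(-1, 1.5, 1.5)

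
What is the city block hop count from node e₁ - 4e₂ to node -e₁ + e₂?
7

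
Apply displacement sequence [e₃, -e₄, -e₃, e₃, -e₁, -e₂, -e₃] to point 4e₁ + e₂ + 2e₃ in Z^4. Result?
(3, 0, 2, -1)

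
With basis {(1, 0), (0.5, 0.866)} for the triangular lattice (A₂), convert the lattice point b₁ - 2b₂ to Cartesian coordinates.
(0, -1.732)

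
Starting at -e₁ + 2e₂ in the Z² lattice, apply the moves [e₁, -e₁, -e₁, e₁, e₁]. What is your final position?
(0, 2)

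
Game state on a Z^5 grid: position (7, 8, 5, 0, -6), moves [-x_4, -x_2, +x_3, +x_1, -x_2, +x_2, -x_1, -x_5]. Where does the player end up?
(7, 7, 6, -1, -7)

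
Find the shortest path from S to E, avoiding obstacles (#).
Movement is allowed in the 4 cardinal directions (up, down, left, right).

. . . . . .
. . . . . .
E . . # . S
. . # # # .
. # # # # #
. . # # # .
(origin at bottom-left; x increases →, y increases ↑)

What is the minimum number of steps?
7
(one shortest path: (5, 3) → (4, 3) → (4, 4) → (3, 4) → (2, 4) → (1, 4) → (0, 4) → (0, 3))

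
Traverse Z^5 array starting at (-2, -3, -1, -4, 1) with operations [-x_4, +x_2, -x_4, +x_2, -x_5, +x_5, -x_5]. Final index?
(-2, -1, -1, -6, 0)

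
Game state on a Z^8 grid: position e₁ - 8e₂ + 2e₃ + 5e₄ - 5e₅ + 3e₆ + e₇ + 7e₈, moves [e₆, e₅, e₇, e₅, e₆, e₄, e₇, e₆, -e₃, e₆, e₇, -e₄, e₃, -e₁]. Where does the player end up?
(0, -8, 2, 5, -3, 7, 4, 7)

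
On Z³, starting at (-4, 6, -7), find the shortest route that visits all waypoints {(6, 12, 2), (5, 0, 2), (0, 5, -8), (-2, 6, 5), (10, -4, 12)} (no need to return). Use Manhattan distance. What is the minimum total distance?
71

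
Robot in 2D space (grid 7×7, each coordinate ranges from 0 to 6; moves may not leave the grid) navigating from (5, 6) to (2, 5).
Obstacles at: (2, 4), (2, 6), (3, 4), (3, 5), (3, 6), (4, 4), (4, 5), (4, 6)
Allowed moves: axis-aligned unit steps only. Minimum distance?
10
(one shortest path: (5, 6) → (5, 5) → (5, 4) → (5, 3) → (4, 3) → (3, 3) → (2, 3) → (1, 3) → (1, 4) → (1, 5) → (2, 5))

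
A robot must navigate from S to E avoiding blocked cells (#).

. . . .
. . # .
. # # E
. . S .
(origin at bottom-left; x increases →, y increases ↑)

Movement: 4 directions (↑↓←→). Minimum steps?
2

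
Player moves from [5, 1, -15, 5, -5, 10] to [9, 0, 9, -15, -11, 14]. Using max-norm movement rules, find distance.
24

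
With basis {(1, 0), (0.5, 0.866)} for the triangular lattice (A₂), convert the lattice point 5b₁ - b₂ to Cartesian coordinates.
(4.5, -0.866)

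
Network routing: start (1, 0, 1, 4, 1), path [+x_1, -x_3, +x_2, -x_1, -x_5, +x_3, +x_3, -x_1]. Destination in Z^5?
(0, 1, 2, 4, 0)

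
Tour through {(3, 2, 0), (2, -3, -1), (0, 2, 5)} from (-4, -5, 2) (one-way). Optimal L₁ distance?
26
(one optimal route: (-4, -5, 2) → (2, -3, -1) → (3, 2, 0) → (0, 2, 5))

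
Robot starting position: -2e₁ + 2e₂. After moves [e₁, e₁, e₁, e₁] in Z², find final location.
(2, 2)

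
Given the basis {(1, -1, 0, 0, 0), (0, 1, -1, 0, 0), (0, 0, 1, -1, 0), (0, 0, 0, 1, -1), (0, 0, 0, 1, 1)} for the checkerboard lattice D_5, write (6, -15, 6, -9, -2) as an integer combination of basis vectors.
6b₁ - 9b₂ - 3b₃ - 5b₄ - 7b₅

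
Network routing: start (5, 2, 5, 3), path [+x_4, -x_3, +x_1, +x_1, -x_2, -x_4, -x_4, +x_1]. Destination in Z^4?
(8, 1, 4, 2)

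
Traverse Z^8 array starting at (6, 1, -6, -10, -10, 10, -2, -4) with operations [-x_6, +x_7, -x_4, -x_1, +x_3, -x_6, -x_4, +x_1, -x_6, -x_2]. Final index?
(6, 0, -5, -12, -10, 7, -1, -4)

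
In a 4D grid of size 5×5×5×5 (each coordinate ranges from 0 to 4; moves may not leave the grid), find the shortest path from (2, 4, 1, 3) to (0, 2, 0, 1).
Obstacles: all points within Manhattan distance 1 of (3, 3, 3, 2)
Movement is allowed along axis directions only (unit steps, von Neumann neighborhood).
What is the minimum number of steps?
7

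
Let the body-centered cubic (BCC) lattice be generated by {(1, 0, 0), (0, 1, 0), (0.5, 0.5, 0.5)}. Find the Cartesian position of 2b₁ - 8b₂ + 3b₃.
(3.5, -6.5, 1.5)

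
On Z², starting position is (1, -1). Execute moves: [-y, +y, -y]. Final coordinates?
(1, -2)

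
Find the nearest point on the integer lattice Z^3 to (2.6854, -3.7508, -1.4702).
(3, -4, -1)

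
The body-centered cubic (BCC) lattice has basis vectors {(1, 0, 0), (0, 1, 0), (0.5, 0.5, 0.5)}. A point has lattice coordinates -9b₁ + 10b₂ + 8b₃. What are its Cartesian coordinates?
(-5, 14, 4)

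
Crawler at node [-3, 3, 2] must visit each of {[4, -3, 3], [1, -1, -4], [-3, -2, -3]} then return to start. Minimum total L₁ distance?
42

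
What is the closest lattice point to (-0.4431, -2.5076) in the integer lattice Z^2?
(0, -3)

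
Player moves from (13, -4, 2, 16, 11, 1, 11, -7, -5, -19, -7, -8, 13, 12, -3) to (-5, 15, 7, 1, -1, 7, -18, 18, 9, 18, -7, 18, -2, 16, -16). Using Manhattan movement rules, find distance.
238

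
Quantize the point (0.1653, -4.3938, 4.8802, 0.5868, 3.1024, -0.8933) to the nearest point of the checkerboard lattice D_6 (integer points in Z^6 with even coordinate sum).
(0, -4, 5, 1, 3, -1)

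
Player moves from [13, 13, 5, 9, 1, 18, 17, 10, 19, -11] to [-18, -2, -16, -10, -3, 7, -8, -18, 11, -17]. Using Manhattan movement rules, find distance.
168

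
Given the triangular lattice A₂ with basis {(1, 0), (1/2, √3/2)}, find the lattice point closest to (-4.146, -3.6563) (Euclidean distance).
(-4, -3.464)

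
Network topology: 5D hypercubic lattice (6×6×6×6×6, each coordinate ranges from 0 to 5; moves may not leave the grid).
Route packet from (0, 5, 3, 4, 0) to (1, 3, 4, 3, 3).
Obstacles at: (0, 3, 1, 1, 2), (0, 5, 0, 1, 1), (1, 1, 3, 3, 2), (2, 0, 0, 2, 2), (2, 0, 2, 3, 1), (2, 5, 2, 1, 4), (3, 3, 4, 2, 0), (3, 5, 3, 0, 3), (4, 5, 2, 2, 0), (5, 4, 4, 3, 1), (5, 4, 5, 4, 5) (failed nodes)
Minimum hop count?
8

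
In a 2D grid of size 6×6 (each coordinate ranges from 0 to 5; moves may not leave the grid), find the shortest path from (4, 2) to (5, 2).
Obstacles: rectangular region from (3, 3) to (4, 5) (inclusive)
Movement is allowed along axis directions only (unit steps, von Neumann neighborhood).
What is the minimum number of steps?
1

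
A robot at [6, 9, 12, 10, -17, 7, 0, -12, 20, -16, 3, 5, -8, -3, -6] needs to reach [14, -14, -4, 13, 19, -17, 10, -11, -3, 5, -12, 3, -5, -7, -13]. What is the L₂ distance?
64.0625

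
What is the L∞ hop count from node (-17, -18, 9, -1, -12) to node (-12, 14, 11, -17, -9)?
32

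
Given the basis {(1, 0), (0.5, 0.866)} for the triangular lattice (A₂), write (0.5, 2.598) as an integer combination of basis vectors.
-b₁ + 3b₂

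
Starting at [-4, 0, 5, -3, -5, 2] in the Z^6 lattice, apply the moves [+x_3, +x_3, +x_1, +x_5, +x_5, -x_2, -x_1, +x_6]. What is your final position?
(-4, -1, 7, -3, -3, 3)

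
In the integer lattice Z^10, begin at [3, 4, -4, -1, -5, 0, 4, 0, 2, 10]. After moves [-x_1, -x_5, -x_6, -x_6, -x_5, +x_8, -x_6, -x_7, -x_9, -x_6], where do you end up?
(2, 4, -4, -1, -7, -4, 3, 1, 1, 10)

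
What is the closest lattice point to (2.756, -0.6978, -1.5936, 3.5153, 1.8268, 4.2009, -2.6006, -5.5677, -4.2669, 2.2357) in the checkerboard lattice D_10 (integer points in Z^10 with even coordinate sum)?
(3, -1, -2, 3, 2, 4, -3, -6, -4, 2)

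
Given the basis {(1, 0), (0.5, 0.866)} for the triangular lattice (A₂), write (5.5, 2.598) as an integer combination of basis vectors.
4b₁ + 3b₂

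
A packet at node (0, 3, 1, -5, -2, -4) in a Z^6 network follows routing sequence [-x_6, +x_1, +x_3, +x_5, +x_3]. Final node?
(1, 3, 3, -5, -1, -5)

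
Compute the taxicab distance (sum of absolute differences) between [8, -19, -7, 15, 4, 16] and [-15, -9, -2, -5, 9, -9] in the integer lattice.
88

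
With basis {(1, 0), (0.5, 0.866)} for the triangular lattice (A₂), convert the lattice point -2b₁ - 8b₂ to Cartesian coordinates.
(-6, -6.928)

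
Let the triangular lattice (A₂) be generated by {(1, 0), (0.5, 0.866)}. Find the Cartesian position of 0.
(0, 0)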